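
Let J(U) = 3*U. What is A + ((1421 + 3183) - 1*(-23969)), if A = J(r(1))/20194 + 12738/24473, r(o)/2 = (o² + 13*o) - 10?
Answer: 7060628101075/247103881 ≈ 28574.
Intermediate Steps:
r(o) = -20 + 2*o² + 26*o (r(o) = 2*((o² + 13*o) - 10) = 2*(-10 + o² + 13*o) = -20 + 2*o² + 26*o)
A = 128909262/247103881 (A = (3*(-20 + 2*1² + 26*1))/20194 + 12738/24473 = (3*(-20 + 2*1 + 26))*(1/20194) + 12738*(1/24473) = (3*(-20 + 2 + 26))*(1/20194) + 12738/24473 = (3*8)*(1/20194) + 12738/24473 = 24*(1/20194) + 12738/24473 = 12/10097 + 12738/24473 = 128909262/247103881 ≈ 0.52168)
A + ((1421 + 3183) - 1*(-23969)) = 128909262/247103881 + ((1421 + 3183) - 1*(-23969)) = 128909262/247103881 + (4604 + 23969) = 128909262/247103881 + 28573 = 7060628101075/247103881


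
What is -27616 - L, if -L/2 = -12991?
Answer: -53598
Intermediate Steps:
L = 25982 (L = -2*(-12991) = 25982)
-27616 - L = -27616 - 1*25982 = -27616 - 25982 = -53598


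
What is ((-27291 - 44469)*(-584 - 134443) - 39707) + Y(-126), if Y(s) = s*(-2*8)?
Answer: 9689499829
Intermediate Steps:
Y(s) = -16*s (Y(s) = s*(-16) = -16*s)
((-27291 - 44469)*(-584 - 134443) - 39707) + Y(-126) = ((-27291 - 44469)*(-584 - 134443) - 39707) - 16*(-126) = (-71760*(-135027) - 39707) + 2016 = (9689537520 - 39707) + 2016 = 9689497813 + 2016 = 9689499829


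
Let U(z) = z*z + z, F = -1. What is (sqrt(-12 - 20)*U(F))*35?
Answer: 0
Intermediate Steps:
U(z) = z + z**2 (U(z) = z**2 + z = z + z**2)
(sqrt(-12 - 20)*U(F))*35 = (sqrt(-12 - 20)*(-(1 - 1)))*35 = (sqrt(-32)*(-1*0))*35 = ((4*I*sqrt(2))*0)*35 = 0*35 = 0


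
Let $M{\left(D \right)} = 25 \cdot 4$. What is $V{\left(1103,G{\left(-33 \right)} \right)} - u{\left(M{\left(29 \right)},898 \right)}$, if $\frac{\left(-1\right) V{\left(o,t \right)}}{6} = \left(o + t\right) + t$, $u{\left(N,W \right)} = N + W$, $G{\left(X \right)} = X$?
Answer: $-7220$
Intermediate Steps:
$M{\left(D \right)} = 100$
$V{\left(o,t \right)} = - 12 t - 6 o$ ($V{\left(o,t \right)} = - 6 \left(\left(o + t\right) + t\right) = - 6 \left(o + 2 t\right) = - 12 t - 6 o$)
$V{\left(1103,G{\left(-33 \right)} \right)} - u{\left(M{\left(29 \right)},898 \right)} = \left(\left(-12\right) \left(-33\right) - 6618\right) - \left(100 + 898\right) = \left(396 - 6618\right) - 998 = -6222 - 998 = -7220$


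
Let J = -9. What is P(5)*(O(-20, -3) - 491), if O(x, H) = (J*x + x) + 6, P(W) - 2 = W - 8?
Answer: 325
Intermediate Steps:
P(W) = -6 + W (P(W) = 2 + (W - 8) = 2 + (-8 + W) = -6 + W)
O(x, H) = 6 - 8*x (O(x, H) = (-9*x + x) + 6 = -8*x + 6 = 6 - 8*x)
P(5)*(O(-20, -3) - 491) = (-6 + 5)*((6 - 8*(-20)) - 491) = -((6 + 160) - 491) = -(166 - 491) = -1*(-325) = 325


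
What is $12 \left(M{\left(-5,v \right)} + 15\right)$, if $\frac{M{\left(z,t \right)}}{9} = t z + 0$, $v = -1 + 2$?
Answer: $-360$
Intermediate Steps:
$v = 1$
$M{\left(z,t \right)} = 9 t z$ ($M{\left(z,t \right)} = 9 \left(t z + 0\right) = 9 t z$)
$12 \left(M{\left(-5,v \right)} + 15\right) = 12 \left(9 \cdot 1 \left(-5\right) + 15\right) = 12 \left(-45 + 15\right) = 12 \left(-30\right) = -360$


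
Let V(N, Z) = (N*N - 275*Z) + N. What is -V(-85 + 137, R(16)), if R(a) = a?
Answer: 1644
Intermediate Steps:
V(N, Z) = N + N**2 - 275*Z (V(N, Z) = (N**2 - 275*Z) + N = N + N**2 - 275*Z)
-V(-85 + 137, R(16)) = -((-85 + 137) + (-85 + 137)**2 - 275*16) = -(52 + 52**2 - 4400) = -(52 + 2704 - 4400) = -1*(-1644) = 1644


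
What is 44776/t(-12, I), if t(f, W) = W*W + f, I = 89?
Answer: 44776/7909 ≈ 5.6614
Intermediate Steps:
t(f, W) = f + W**2 (t(f, W) = W**2 + f = f + W**2)
44776/t(-12, I) = 44776/(-12 + 89**2) = 44776/(-12 + 7921) = 44776/7909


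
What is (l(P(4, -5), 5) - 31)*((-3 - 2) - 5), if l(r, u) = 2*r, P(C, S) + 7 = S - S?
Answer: 450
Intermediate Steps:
P(C, S) = -7 (P(C, S) = -7 + (S - S) = -7 + 0 = -7)
(l(P(4, -5), 5) - 31)*((-3 - 2) - 5) = (2*(-7) - 31)*((-3 - 2) - 5) = (-14 - 31)*(-5 - 5) = -45*(-10) = 450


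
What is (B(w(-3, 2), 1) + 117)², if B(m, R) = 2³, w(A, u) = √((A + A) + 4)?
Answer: 15625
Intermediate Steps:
w(A, u) = √(4 + 2*A) (w(A, u) = √(2*A + 4) = √(4 + 2*A))
B(m, R) = 8
(B(w(-3, 2), 1) + 117)² = (8 + 117)² = 125² = 15625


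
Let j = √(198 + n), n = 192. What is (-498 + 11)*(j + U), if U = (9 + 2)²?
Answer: -58927 - 487*√390 ≈ -68545.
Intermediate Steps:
U = 121 (U = 11² = 121)
j = √390 (j = √(198 + 192) = √390 ≈ 19.748)
(-498 + 11)*(j + U) = (-498 + 11)*(√390 + 121) = -487*(121 + √390) = -58927 - 487*√390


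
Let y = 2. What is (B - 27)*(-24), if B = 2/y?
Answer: 624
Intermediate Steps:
B = 1 (B = 2/2 = 2*(½) = 1)
(B - 27)*(-24) = (1 - 27)*(-24) = -26*(-24) = 624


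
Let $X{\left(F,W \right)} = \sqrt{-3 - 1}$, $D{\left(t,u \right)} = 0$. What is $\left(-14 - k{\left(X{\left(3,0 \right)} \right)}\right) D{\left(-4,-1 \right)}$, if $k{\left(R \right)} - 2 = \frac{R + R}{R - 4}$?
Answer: $0$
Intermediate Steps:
$X{\left(F,W \right)} = 2 i$ ($X{\left(F,W \right)} = \sqrt{-4} = 2 i$)
$k{\left(R \right)} = 2 + \frac{2 R}{-4 + R}$ ($k{\left(R \right)} = 2 + \frac{R + R}{R - 4} = 2 + \frac{2 R}{-4 + R}$)
$\left(-14 - k{\left(X{\left(3,0 \right)} \right)}\right) D{\left(-4,-1 \right)} = \left(-14 - \frac{4 \left(-2 + 2 i\right)}{-4 + 2 i}\right) 0 = \left(-14 - 4 \frac{-4 - 2 i}{20} \left(-2 + 2 i\right)\right) 0 = \left(-14 - \frac{\left(-4 - 2 i\right) \left(-2 + 2 i\right)}{5}\right) 0 = 0$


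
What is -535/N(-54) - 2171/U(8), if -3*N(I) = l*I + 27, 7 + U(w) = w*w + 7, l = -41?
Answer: -1587497/47808 ≈ -33.206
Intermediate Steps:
U(w) = w² (U(w) = -7 + (w*w + 7) = -7 + (w² + 7) = -7 + (7 + w²) = w²)
N(I) = -9 + 41*I/3 (N(I) = -(-41*I + 27)/3 = -(27 - 41*I)/3 = -9 + 41*I/3)
-535/N(-54) - 2171/U(8) = -535/(-9 + (41/3)*(-54)) - 2171/(8²) = -535/(-9 - 738) - 2171/64 = -535/(-747) - 2171*1/64 = -535*(-1/747) - 2171/64 = 535/747 - 2171/64 = -1587497/47808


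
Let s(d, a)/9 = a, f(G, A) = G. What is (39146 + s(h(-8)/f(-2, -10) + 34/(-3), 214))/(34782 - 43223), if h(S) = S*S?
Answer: -41072/8441 ≈ -4.8658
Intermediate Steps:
h(S) = S²
s(d, a) = 9*a
(39146 + s(h(-8)/f(-2, -10) + 34/(-3), 214))/(34782 - 43223) = (39146 + 9*214)/(34782 - 43223) = (39146 + 1926)/(-8441) = 41072*(-1/8441) = -41072/8441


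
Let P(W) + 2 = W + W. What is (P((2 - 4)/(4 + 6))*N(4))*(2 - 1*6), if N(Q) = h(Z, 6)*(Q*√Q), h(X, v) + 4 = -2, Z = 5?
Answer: -2304/5 ≈ -460.80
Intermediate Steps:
P(W) = -2 + 2*W (P(W) = -2 + (W + W) = -2 + 2*W)
h(X, v) = -6 (h(X, v) = -4 - 2 = -6)
N(Q) = -6*Q^(3/2) (N(Q) = -6*Q*√Q = -6*Q^(3/2))
(P((2 - 4)/(4 + 6))*N(4))*(2 - 1*6) = ((-2 + 2*((2 - 4)/(4 + 6)))*(-6*4^(3/2)))*(2 - 1*6) = ((-2 + 2*(-2/10))*(-6*8))*(2 - 6) = ((-2 + 2*(-2*⅒))*(-48))*(-4) = ((-2 + 2*(-⅕))*(-48))*(-4) = ((-2 - ⅖)*(-48))*(-4) = -12/5*(-48)*(-4) = (576/5)*(-4) = -2304/5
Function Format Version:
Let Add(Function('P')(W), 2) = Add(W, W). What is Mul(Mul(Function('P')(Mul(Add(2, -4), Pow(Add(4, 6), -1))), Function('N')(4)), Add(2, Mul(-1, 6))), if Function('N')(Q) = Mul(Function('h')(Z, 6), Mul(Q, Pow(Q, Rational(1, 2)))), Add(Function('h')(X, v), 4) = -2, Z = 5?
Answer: Rational(-2304, 5) ≈ -460.80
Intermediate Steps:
Function('P')(W) = Add(-2, Mul(2, W)) (Function('P')(W) = Add(-2, Add(W, W)) = Add(-2, Mul(2, W)))
Function('h')(X, v) = -6 (Function('h')(X, v) = Add(-4, -2) = -6)
Function('N')(Q) = Mul(-6, Pow(Q, Rational(3, 2))) (Function('N')(Q) = Mul(-6, Mul(Q, Pow(Q, Rational(1, 2)))) = Mul(-6, Pow(Q, Rational(3, 2))))
Mul(Mul(Function('P')(Mul(Add(2, -4), Pow(Add(4, 6), -1))), Function('N')(4)), Add(2, Mul(-1, 6))) = Mul(Mul(Add(-2, Mul(2, Mul(Add(2, -4), Pow(Add(4, 6), -1)))), Mul(-6, Pow(4, Rational(3, 2)))), Add(2, Mul(-1, 6))) = Mul(Mul(Add(-2, Mul(2, Mul(-2, Pow(10, -1)))), Mul(-6, 8)), Add(2, -6)) = Mul(Mul(Add(-2, Mul(2, Mul(-2, Rational(1, 10)))), -48), -4) = Mul(Mul(Add(-2, Mul(2, Rational(-1, 5))), -48), -4) = Mul(Mul(Add(-2, Rational(-2, 5)), -48), -4) = Mul(Mul(Rational(-12, 5), -48), -4) = Mul(Rational(576, 5), -4) = Rational(-2304, 5)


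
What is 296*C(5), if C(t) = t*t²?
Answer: 37000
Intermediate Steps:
C(t) = t³
296*C(5) = 296*5³ = 296*125 = 37000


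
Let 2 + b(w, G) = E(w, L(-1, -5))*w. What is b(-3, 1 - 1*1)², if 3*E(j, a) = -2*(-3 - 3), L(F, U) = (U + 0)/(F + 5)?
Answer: 196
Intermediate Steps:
L(F, U) = U/(5 + F)
E(j, a) = 4 (E(j, a) = (-2*(-3 - 3))/3 = (-2*(-6))/3 = (⅓)*12 = 4)
b(w, G) = -2 + 4*w
b(-3, 1 - 1*1)² = (-2 + 4*(-3))² = (-2 - 12)² = (-14)² = 196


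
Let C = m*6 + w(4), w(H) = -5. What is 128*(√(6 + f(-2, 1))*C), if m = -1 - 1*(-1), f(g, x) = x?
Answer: -640*√7 ≈ -1693.3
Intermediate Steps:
m = 0 (m = -1 + 1 = 0)
C = -5 (C = 0*6 - 5 = 0 - 5 = -5)
128*(√(6 + f(-2, 1))*C) = 128*(√(6 + 1)*(-5)) = 128*(√7*(-5)) = 128*(-5*√7) = -640*√7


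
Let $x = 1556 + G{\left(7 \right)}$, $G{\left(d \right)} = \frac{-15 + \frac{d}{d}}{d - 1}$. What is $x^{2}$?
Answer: $\frac{21724921}{9} \approx 2.4139 \cdot 10^{6}$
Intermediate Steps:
$G{\left(d \right)} = - \frac{14}{-1 + d}$ ($G{\left(d \right)} = \frac{-15 + 1}{-1 + d} = - \frac{14}{-1 + d}$)
$x = \frac{4661}{3}$ ($x = 1556 - \frac{14}{-1 + 7} = 1556 - \frac{14}{6} = 1556 - \frac{7}{3} = \frac{4661}{3} \approx 1553.7$)
$x^{2} = \left(\frac{4661}{3}\right)^{2} = \frac{21724921}{9}$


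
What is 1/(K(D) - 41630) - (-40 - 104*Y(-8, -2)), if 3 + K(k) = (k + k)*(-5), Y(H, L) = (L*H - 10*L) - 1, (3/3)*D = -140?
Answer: 148057439/40233 ≈ 3680.0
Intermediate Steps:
D = -140
Y(H, L) = -1 - 10*L + H*L (Y(H, L) = (H*L - 10*L) - 1 = (-10*L + H*L) - 1 = -1 - 10*L + H*L)
K(k) = -3 - 10*k (K(k) = -3 + (k + k)*(-5) = -3 + (2*k)*(-5) = -3 - 10*k)
1/(K(D) - 41630) - (-40 - 104*Y(-8, -2)) = 1/((-3 - 10*(-140)) - 41630) - (-40 - 104*(-1 - 10*(-2) - 8*(-2))) = 1/((-3 + 1400) - 41630) - (-40 - 104*(-1 + 20 + 16)) = 1/(1397 - 41630) - (-40 - 104*35) = 1/(-40233) - (-40 - 3640) = -1/40233 - 1*(-3680) = -1/40233 + 3680 = 148057439/40233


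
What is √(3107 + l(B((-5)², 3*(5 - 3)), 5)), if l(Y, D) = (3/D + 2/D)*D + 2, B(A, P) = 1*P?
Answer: 3*√346 ≈ 55.803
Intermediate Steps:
B(A, P) = P
l(Y, D) = 7 (l(Y, D) = (5/D)*D + 2 = 5 + 2 = 7)
√(3107 + l(B((-5)², 3*(5 - 3)), 5)) = √(3107 + 7) = √3114 = 3*√346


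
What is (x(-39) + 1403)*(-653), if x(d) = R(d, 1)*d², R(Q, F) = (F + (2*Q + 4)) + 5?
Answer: 66622325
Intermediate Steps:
R(Q, F) = 9 + F + 2*Q (R(Q, F) = (F + (4 + 2*Q)) + 5 = (4 + F + 2*Q) + 5 = 9 + F + 2*Q)
x(d) = d²*(10 + 2*d) (x(d) = (9 + 1 + 2*d)*d² = (10 + 2*d)*d² = d²*(10 + 2*d))
(x(-39) + 1403)*(-653) = (2*(-39)²*(5 - 39) + 1403)*(-653) = (2*1521*(-34) + 1403)*(-653) = (-103428 + 1403)*(-653) = -102025*(-653) = 66622325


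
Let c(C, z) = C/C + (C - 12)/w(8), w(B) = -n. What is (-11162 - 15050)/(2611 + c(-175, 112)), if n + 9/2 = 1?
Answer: -91742/8955 ≈ -10.245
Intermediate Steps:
n = -7/2 (n = -9/2 + 1 = -7/2 ≈ -3.5000)
w(B) = 7/2 (w(B) = -1*(-7/2) = 7/2)
c(C, z) = -17/7 + 2*C/7 (c(C, z) = C/C + (C - 12)/(7/2) = 1 + (-12 + C)*(2/7) = 1 + (-24/7 + 2*C/7) = -17/7 + 2*C/7)
(-11162 - 15050)/(2611 + c(-175, 112)) = (-11162 - 15050)/(2611 + (-17/7 + (2/7)*(-175))) = -26212/(2611 + (-17/7 - 50)) = -26212/(2611 - 367/7) = -26212/17910/7 = -26212*7/17910 = -91742/8955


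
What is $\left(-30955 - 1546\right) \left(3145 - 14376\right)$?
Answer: $365018731$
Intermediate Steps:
$\left(-30955 - 1546\right) \left(3145 - 14376\right) = \left(-32501\right) \left(-11231\right) = 365018731$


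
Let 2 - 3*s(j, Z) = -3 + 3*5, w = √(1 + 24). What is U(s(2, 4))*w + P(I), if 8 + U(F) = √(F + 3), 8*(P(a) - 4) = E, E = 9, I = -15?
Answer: -279/8 + 5*I*√3/3 ≈ -34.875 + 2.8868*I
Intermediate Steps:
w = 5 (w = √25 = 5)
s(j, Z) = -10/3 (s(j, Z) = ⅔ - (-3 + 3*5)/3 = ⅔ - (-3 + 15)/3 = ⅔ - ⅓*12 = ⅔ - 4 = -10/3)
P(a) = 41/8 (P(a) = 4 + (⅛)*9 = 4 + 9/8 = 41/8)
U(F) = -8 + √(3 + F) (U(F) = -8 + √(F + 3) = -8 + √(3 + F))
U(s(2, 4))*w + P(I) = (-8 + √(3 - 10/3))*5 + 41/8 = (-8 + √(-⅓))*5 + 41/8 = (-8 + I*√3/3)*5 + 41/8 = (-40 + 5*I*√3/3) + 41/8 = -279/8 + 5*I*√3/3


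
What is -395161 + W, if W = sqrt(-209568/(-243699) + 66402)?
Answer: -395161 + sqrt(438179211402626)/81233 ≈ -3.9490e+5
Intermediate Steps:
W = sqrt(438179211402626)/81233 (W = sqrt(-209568*(-1/243699) + 66402) = sqrt(69856/81233 + 66402) = sqrt(5394103522/81233) = sqrt(438179211402626)/81233 ≈ 257.69)
-395161 + W = -395161 + sqrt(438179211402626)/81233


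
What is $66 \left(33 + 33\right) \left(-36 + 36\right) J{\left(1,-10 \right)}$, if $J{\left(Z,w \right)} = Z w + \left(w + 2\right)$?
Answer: $0$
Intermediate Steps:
$J{\left(Z,w \right)} = 2 + w + Z w$ ($J{\left(Z,w \right)} = Z w + \left(2 + w\right) = 2 + w + Z w$)
$66 \left(33 + 33\right) \left(-36 + 36\right) J{\left(1,-10 \right)} = 66 \left(33 + 33\right) \left(-36 + 36\right) \left(2 - 10 + 1 \left(-10\right)\right) = 66 \cdot 66 \cdot 0 \left(2 - 10 - 10\right) = 66 \cdot 0 \left(-18\right) = 0 \left(-18\right) = 0$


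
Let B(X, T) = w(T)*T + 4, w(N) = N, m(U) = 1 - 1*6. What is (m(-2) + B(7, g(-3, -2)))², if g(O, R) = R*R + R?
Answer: 9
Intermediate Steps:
m(U) = -5 (m(U) = 1 - 6 = -5)
g(O, R) = R + R² (g(O, R) = R² + R = R + R²)
B(X, T) = 4 + T² (B(X, T) = T*T + 4 = T² + 4 = 4 + T²)
(m(-2) + B(7, g(-3, -2)))² = (-5 + (4 + (-2*(1 - 2))²))² = (-5 + (4 + (-2*(-1))²))² = (-5 + (4 + 2²))² = (-5 + (4 + 4))² = (-5 + 8)² = 3² = 9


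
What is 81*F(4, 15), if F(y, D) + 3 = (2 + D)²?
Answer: 23166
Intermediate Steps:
F(y, D) = -3 + (2 + D)²
81*F(4, 15) = 81*(-3 + (2 + 15)²) = 81*(-3 + 17²) = 81*(-3 + 289) = 81*286 = 23166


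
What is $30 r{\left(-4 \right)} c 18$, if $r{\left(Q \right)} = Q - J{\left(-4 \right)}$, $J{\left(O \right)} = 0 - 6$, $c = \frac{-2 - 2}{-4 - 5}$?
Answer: $480$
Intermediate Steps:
$c = \frac{4}{9}$ ($c = - \frac{4}{-9} = \left(-4\right) \left(- \frac{1}{9}\right) = \frac{4}{9} \approx 0.44444$)
$J{\left(O \right)} = -6$ ($J{\left(O \right)} = 0 - 6 = -6$)
$r{\left(Q \right)} = 6 + Q$ ($r{\left(Q \right)} = Q - -6 = Q + 6 = 6 + Q$)
$30 r{\left(-4 \right)} c 18 = 30 \left(6 - 4\right) \frac{4}{9} \cdot 18 = 30 \cdot 2 \cdot \frac{4}{9} \cdot 18 = 30 \cdot \frac{8}{9} \cdot 18 = \frac{80}{3} \cdot 18 = 480$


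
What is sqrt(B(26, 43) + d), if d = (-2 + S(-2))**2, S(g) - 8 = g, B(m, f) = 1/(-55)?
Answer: sqrt(48345)/55 ≈ 3.9977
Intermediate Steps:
B(m, f) = -1/55
S(g) = 8 + g
d = 16 (d = (-2 + (8 - 2))**2 = (-2 + 6)**2 = 4**2 = 16)
sqrt(B(26, 43) + d) = sqrt(-1/55 + 16) = sqrt(879/55) = sqrt(48345)/55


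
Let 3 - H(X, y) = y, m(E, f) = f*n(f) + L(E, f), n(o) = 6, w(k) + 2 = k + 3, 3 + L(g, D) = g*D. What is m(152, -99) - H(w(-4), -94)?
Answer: -15742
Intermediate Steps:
L(g, D) = -3 + D*g (L(g, D) = -3 + g*D = -3 + D*g)
w(k) = 1 + k (w(k) = -2 + (k + 3) = -2 + (3 + k) = 1 + k)
m(E, f) = -3 + 6*f + E*f (m(E, f) = f*6 + (-3 + f*E) = 6*f + (-3 + E*f) = -3 + 6*f + E*f)
H(X, y) = 3 - y
m(152, -99) - H(w(-4), -94) = (-3 + 6*(-99) + 152*(-99)) - (3 - 1*(-94)) = (-3 - 594 - 15048) - (3 + 94) = -15645 - 1*97 = -15645 - 97 = -15742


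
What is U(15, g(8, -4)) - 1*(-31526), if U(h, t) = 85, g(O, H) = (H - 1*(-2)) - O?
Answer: 31611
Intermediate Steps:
g(O, H) = 2 + H - O (g(O, H) = (H + 2) - O = (2 + H) - O = 2 + H - O)
U(15, g(8, -4)) - 1*(-31526) = 85 - 1*(-31526) = 85 + 31526 = 31611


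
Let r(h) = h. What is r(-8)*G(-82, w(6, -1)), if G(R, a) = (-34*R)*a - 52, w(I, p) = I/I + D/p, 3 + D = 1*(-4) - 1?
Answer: -200320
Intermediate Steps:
D = -8 (D = -3 + (1*(-4) - 1) = -3 + (-4 - 1) = -3 - 5 = -8)
w(I, p) = 1 - 8/p (w(I, p) = I/I - 8/p = 1 - 8/p)
G(R, a) = -52 - 34*R*a (G(R, a) = -34*R*a - 52 = -52 - 34*R*a)
r(-8)*G(-82, w(6, -1)) = -8*(-52 - 34*(-82)*(-8 - 1)/(-1)) = -8*(-52 - 34*(-82)*(-1*(-9))) = -8*(-52 - 34*(-82)*9) = -8*(-52 + 25092) = -8*25040 = -200320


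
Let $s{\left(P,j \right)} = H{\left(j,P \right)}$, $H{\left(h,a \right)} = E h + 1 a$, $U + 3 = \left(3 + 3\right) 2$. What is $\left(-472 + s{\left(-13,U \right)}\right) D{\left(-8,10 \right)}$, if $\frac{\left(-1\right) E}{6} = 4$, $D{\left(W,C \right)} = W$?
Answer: $5608$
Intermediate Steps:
$U = 9$ ($U = -3 + \left(3 + 3\right) 2 = -3 + 6 \cdot 2 = -3 + 12 = 9$)
$E = -24$ ($E = \left(-6\right) 4 = -24$)
$H{\left(h,a \right)} = a - 24 h$ ($H{\left(h,a \right)} = - 24 h + 1 a = - 24 h + a = a - 24 h$)
$s{\left(P,j \right)} = P - 24 j$
$\left(-472 + s{\left(-13,U \right)}\right) D{\left(-8,10 \right)} = \left(-472 - 229\right) \left(-8\right) = \left(-701\right) \left(-8\right) = 5608$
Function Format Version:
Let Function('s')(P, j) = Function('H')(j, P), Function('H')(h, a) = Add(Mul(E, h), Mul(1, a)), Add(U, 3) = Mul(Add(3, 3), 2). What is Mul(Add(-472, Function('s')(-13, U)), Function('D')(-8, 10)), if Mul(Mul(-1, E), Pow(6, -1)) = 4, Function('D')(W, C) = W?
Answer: 5608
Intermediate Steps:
U = 9 (U = Add(-3, Mul(Add(3, 3), 2)) = Add(-3, Mul(6, 2)) = Add(-3, 12) = 9)
E = -24 (E = Mul(-6, 4) = -24)
Function('H')(h, a) = Add(a, Mul(-24, h)) (Function('H')(h, a) = Add(Mul(-24, h), Mul(1, a)) = Add(Mul(-24, h), a) = Add(a, Mul(-24, h)))
Function('s')(P, j) = Add(P, Mul(-24, j))
Mul(Add(-472, Function('s')(-13, U)), Function('D')(-8, 10)) = Mul(Add(-472, Add(-13, Mul(-24, 9))), -8) = Mul(Add(-472, Add(-13, -216)), -8) = Mul(Add(-472, -229), -8) = Mul(-701, -8) = 5608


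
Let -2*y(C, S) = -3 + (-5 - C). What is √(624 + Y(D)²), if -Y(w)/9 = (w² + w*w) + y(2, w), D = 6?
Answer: √480873 ≈ 693.45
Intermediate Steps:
y(C, S) = 4 + C/2 (y(C, S) = -(-3 + (-5 - C))/2 = -(-8 - C)/2 = 4 + C/2)
Y(w) = -45 - 18*w² (Y(w) = -9*((w² + w*w) + (4 + (½)*2)) = -9*((w² + w²) + (4 + 1)) = -9*(2*w² + 5) = -9*(5 + 2*w²) = -45 - 18*w²)
√(624 + Y(D)²) = √(624 + (-45 - 18*6²)²) = √(624 + (-45 - 18*36)²) = √(624 + (-45 - 648)²) = √(624 + (-693)²) = √(624 + 480249) = √480873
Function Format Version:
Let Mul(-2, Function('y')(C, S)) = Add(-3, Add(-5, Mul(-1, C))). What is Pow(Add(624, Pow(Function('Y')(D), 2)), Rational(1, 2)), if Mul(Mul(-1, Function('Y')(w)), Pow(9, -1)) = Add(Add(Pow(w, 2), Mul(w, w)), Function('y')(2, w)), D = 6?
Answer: Pow(480873, Rational(1, 2)) ≈ 693.45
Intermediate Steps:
Function('y')(C, S) = Add(4, Mul(Rational(1, 2), C)) (Function('y')(C, S) = Mul(Rational(-1, 2), Add(-3, Add(-5, Mul(-1, C)))) = Mul(Rational(-1, 2), Add(-8, Mul(-1, C))) = Add(4, Mul(Rational(1, 2), C)))
Function('Y')(w) = Add(-45, Mul(-18, Pow(w, 2))) (Function('Y')(w) = Mul(-9, Add(Add(Pow(w, 2), Mul(w, w)), Add(4, Mul(Rational(1, 2), 2)))) = Mul(-9, Add(Add(Pow(w, 2), Pow(w, 2)), Add(4, 1))) = Mul(-9, Add(Mul(2, Pow(w, 2)), 5)) = Mul(-9, Add(5, Mul(2, Pow(w, 2)))) = Add(-45, Mul(-18, Pow(w, 2))))
Pow(Add(624, Pow(Function('Y')(D), 2)), Rational(1, 2)) = Pow(Add(624, Pow(Add(-45, Mul(-18, Pow(6, 2))), 2)), Rational(1, 2)) = Pow(Add(624, Pow(Add(-45, Mul(-18, 36)), 2)), Rational(1, 2)) = Pow(Add(624, Pow(Add(-45, -648), 2)), Rational(1, 2)) = Pow(Add(624, Pow(-693, 2)), Rational(1, 2)) = Pow(Add(624, 480249), Rational(1, 2)) = Pow(480873, Rational(1, 2))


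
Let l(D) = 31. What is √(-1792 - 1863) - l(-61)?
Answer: -31 + I*√3655 ≈ -31.0 + 60.457*I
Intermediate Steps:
√(-1792 - 1863) - l(-61) = √(-1792 - 1863) - 1*31 = √(-3655) - 31 = I*√3655 - 31 = -31 + I*√3655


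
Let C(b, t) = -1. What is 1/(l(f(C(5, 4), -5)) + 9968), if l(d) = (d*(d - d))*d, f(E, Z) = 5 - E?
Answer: 1/9968 ≈ 0.00010032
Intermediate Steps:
l(d) = 0 (l(d) = (d*0)*d = 0*d = 0)
1/(l(f(C(5, 4), -5)) + 9968) = 1/(0 + 9968) = 1/9968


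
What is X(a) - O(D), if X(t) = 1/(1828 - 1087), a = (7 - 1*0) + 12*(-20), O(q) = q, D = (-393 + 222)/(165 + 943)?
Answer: 127819/821028 ≈ 0.15568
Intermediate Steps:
D = -171/1108 ≈ -0.15433
a = -233 (a = (7 + 0) - 240 = 7 - 240 = -233)
X(t) = 1/741
X(a) - O(D) = 1/741 - 1*(-171/1108) = 1/741 + 171/1108 = 127819/821028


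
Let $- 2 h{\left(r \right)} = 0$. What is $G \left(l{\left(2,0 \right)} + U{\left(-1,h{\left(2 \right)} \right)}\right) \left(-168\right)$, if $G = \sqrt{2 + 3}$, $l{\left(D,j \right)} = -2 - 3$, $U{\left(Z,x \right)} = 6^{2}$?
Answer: $- 5208 \sqrt{5} \approx -11645.0$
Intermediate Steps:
$h{\left(r \right)} = 0$ ($h{\left(r \right)} = \left(- \frac{1}{2}\right) 0 = 0$)
$U{\left(Z,x \right)} = 36$
$l{\left(D,j \right)} = -5$
$G = \sqrt{5} \approx 2.2361$
$G \left(l{\left(2,0 \right)} + U{\left(-1,h{\left(2 \right)} \right)}\right) \left(-168\right) = \sqrt{5} \left(-5 + 36\right) \left(-168\right) = \sqrt{5} \cdot 31 \left(-168\right) = 31 \sqrt{5} \left(-168\right) = - 5208 \sqrt{5}$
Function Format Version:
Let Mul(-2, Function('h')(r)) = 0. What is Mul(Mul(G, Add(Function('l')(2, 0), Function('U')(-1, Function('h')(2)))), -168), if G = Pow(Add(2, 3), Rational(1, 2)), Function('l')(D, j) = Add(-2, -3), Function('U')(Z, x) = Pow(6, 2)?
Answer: Mul(-5208, Pow(5, Rational(1, 2))) ≈ -11645.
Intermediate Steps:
Function('h')(r) = 0 (Function('h')(r) = Mul(Rational(-1, 2), 0) = 0)
Function('U')(Z, x) = 36
Function('l')(D, j) = -5
G = Pow(5, Rational(1, 2)) ≈ 2.2361
Mul(Mul(G, Add(Function('l')(2, 0), Function('U')(-1, Function('h')(2)))), -168) = Mul(Mul(Pow(5, Rational(1, 2)), Add(-5, 36)), -168) = Mul(Mul(Pow(5, Rational(1, 2)), 31), -168) = Mul(Mul(31, Pow(5, Rational(1, 2))), -168) = Mul(-5208, Pow(5, Rational(1, 2)))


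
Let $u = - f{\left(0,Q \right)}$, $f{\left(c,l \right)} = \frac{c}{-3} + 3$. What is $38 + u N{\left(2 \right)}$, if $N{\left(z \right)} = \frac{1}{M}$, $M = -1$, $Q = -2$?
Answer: $41$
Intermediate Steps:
$f{\left(c,l \right)} = 3 - \frac{c}{3}$ ($f{\left(c,l \right)} = - \frac{c}{3} + 3 = 3 - \frac{c}{3}$)
$N{\left(z \right)} = -1$ ($N{\left(z \right)} = \frac{1}{-1} = -1$)
$u = -3$ ($u = - (3 - 0) = - (3 + 0) = \left(-1\right) 3 = -3$)
$38 + u N{\left(2 \right)} = 38 - -3 = 38 + 3 = 41$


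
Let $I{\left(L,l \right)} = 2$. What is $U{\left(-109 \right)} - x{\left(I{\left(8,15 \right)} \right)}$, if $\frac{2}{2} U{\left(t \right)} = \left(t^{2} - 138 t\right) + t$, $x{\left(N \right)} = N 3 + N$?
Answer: $26806$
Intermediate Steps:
$x{\left(N \right)} = 4 N$ ($x{\left(N \right)} = 3 N + N = 4 N$)
$U{\left(t \right)} = t^{2} - 137 t$ ($U{\left(t \right)} = \left(t^{2} - 138 t\right) + t = t^{2} - 137 t$)
$U{\left(-109 \right)} - x{\left(I{\left(8,15 \right)} \right)} = - 109 \left(-137 - 109\right) - 4 \cdot 2 = \left(-109\right) \left(-246\right) - 8 = 26814 - 8 = 26806$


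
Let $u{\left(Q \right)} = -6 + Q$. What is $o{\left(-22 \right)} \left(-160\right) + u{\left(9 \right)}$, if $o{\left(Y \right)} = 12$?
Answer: $-1917$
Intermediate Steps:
$o{\left(-22 \right)} \left(-160\right) + u{\left(9 \right)} = 12 \left(-160\right) + \left(-6 + 9\right) = -1920 + 3 = -1917$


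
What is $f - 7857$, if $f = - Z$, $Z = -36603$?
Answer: $28746$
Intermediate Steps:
$f = 36603$ ($f = \left(-1\right) \left(-36603\right) = 36603$)
$f - 7857 = 36603 - 7857 = 28746$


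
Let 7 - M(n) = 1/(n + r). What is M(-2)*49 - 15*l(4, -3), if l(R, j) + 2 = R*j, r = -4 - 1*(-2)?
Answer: 2261/4 ≈ 565.25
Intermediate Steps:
r = -2 (r = -4 + 2 = -2)
l(R, j) = -2 + R*j
M(n) = 7 - 1/(-2 + n) (M(n) = 7 - 1/(n - 2) = 7 - 1/(-2 + n))
M(-2)*49 - 15*l(4, -3) = ((-15 + 7*(-2))/(-2 - 2))*49 - 15*(-2 + 4*(-3)) = ((-15 - 14)/(-4))*49 - 15*(-2 - 12) = -1/4*(-29)*49 - 15*(-14) = (29/4)*49 + 210 = 1421/4 + 210 = 2261/4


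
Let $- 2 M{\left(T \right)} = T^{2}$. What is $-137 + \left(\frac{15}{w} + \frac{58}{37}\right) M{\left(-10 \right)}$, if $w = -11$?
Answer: $- \frac{59909}{407} \approx -147.2$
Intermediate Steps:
$M{\left(T \right)} = - \frac{T^{2}}{2}$
$-137 + \left(\frac{15}{w} + \frac{58}{37}\right) M{\left(-10 \right)} = -137 + \left(\frac{15}{-11} + \frac{58}{37}\right) \left(- \frac{\left(-10\right)^{2}}{2}\right) = -137 + \left(15 \left(- \frac{1}{11}\right) + 58 \cdot \frac{1}{37}\right) \left(\left(- \frac{1}{2}\right) 100\right) = -137 + \left(- \frac{15}{11} + \frac{58}{37}\right) \left(-50\right) = -137 + \frac{83}{407} \left(-50\right) = -137 - \frac{4150}{407} = - \frac{59909}{407}$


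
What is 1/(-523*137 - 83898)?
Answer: -1/155549 ≈ -6.4288e-6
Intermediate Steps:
1/(-523*137 - 83898) = 1/(-71651 - 83898) = 1/(-155549) = -1/155549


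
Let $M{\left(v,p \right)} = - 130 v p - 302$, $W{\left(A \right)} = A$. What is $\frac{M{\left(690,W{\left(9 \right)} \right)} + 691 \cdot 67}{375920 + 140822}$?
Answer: $- \frac{761305}{516742} \approx -1.4733$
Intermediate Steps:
$M{\left(v,p \right)} = -302 - 130 p v$ ($M{\left(v,p \right)} = - 130 p v - 302 = -302 - 130 p v$)
$\frac{M{\left(690,W{\left(9 \right)} \right)} + 691 \cdot 67}{375920 + 140822} = \frac{\left(-302 - 1170 \cdot 690\right) + 691 \cdot 67}{375920 + 140822} = \frac{\left(-302 - 807300\right) + 46297}{516742} = \left(-807602 + 46297\right) \frac{1}{516742} = \left(-761305\right) \frac{1}{516742} = - \frac{761305}{516742}$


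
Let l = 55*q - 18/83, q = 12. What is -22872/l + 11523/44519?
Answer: -13980463103/406324913 ≈ -34.407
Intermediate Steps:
l = 54762/83 (l = 55*12 - 18/83 = 660 - 18*1/83 = 660 - 18/83 = 54762/83 ≈ 659.78)
-22872/l + 11523/44519 = -22872/54762/83 + 11523/44519 = -22872*83/54762 + 11523*(1/44519) = -316396/9127 + 11523/44519 = -13980463103/406324913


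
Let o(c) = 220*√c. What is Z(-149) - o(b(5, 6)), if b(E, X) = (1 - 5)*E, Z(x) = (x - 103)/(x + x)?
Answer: 126/149 - 440*I*√5 ≈ 0.84564 - 983.87*I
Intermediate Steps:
Z(x) = (-103 + x)/(2*x) (Z(x) = (-103 + x)/((2*x)) = (-103 + x)*(1/(2*x)) = (-103 + x)/(2*x))
b(E, X) = -4*E
Z(-149) - o(b(5, 6)) = (½)*(-103 - 149)/(-149) - 220*√(-4*5) = (½)*(-1/149)*(-252) - 220*√(-20) = 126/149 - 220*2*I*√5 = 126/149 - 440*I*√5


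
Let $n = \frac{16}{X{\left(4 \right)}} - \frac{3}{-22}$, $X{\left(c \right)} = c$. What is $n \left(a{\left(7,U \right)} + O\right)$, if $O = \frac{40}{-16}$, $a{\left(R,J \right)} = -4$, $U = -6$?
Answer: $- \frac{1183}{44} \approx -26.886$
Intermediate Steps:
$O = - \frac{5}{2}$ ($O = 40 \left(- \frac{1}{16}\right) = - \frac{5}{2} \approx -2.5$)
$n = \frac{91}{22}$ ($n = \frac{16}{4} - \frac{3}{-22} = 16 \cdot \frac{1}{4} - - \frac{3}{22} = 4 + \frac{3}{22} = \frac{91}{22} \approx 4.1364$)
$n \left(a{\left(7,U \right)} + O\right) = \frac{91 \left(-4 - \frac{5}{2}\right)}{22} = \frac{91}{22} \left(- \frac{13}{2}\right) = - \frac{1183}{44}$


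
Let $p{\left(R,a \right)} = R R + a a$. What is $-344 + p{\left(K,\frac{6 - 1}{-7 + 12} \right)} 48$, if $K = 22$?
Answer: $22936$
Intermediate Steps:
$p{\left(R,a \right)} = R^{2} + a^{2}$
$-344 + p{\left(K,\frac{6 - 1}{-7 + 12} \right)} 48 = -344 + \left(22^{2} + \left(\frac{6 - 1}{-7 + 12}\right)^{2}\right) 48 = -344 + \left(484 + \left(\frac{5}{5}\right)^{2}\right) 48 = -344 + \left(484 + \left(5 \cdot \frac{1}{5}\right)^{2}\right) 48 = -344 + \left(484 + 1^{2}\right) 48 = -344 + \left(484 + 1\right) 48 = -344 + 485 \cdot 48 = -344 + 23280 = 22936$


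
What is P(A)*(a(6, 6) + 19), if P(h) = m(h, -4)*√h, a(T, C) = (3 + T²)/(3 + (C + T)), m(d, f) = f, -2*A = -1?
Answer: -216*√2/5 ≈ -61.094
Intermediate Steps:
A = ½ (A = -½*(-1) = ½ ≈ 0.50000)
a(T, C) = (3 + T²)/(3 + C + T)
P(h) = -4*√h
P(A)*(a(6, 6) + 19) = (-2*√2)*((3 + 6²)/(3 + 6 + 6) + 19) = (-2*√2)*((3 + 36)/15 + 19) = (-2*√2)*((1/15)*39 + 19) = (-2*√2)*(13/5 + 19) = -2*√2*(108/5) = -216*√2/5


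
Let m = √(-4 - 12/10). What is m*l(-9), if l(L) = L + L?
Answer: -18*I*√130/5 ≈ -41.046*I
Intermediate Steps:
l(L) = 2*L
m = I*√130/5 (m = √(-4 - 12*⅒) = √(-4 - 6/5) = √(-26/5) = I*√130/5 ≈ 2.2803*I)
m*l(-9) = (I*√130/5)*(2*(-9)) = (I*√130/5)*(-18) = -18*I*√130/5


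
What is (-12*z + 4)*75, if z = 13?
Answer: -11400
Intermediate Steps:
(-12*z + 4)*75 = (-12*13 + 4)*75 = (-156 + 4)*75 = -152*75 = -11400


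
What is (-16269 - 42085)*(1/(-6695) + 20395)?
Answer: -7967919153496/6695 ≈ -1.1901e+9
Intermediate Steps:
(-16269 - 42085)*(1/(-6695) + 20395) = -58354*(-1/6695 + 20395) = -58354*136544524/6695 = -7967919153496/6695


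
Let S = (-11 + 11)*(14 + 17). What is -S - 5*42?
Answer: -210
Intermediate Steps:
S = 0 (S = 0*31 = 0)
-S - 5*42 = -1*0 - 5*42 = 0 - 210 = -210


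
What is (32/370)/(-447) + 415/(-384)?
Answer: -3813841/3528320 ≈ -1.0809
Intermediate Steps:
(32/370)/(-447) + 415/(-384) = (32*(1/370))*(-1/447) + 415*(-1/384) = (16/185)*(-1/447) - 415/384 = -16/82695 - 415/384 = -3813841/3528320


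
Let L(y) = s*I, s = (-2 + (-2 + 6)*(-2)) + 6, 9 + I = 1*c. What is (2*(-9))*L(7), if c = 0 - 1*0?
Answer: -648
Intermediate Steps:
c = 0 (c = 0 + 0 = 0)
I = -9 (I = -9 + 1*0 = -9 + 0 = -9)
s = -4 (s = (-2 + 4*(-2)) + 6 = (-2 - 8) + 6 = -10 + 6 = -4)
L(y) = 36 (L(y) = -4*(-9) = 36)
(2*(-9))*L(7) = (2*(-9))*36 = -18*36 = -648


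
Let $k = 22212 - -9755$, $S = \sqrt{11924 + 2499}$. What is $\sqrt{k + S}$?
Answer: $\sqrt{31967 + \sqrt{14423}} \approx 179.13$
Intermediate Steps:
$S = \sqrt{14423} \approx 120.1$
$k = 31967$ ($k = 22212 + 9755 = 31967$)
$\sqrt{k + S} = \sqrt{31967 + \sqrt{14423}}$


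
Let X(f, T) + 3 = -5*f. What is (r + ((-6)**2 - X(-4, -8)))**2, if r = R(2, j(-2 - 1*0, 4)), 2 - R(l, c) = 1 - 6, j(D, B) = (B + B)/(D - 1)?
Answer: 676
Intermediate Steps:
X(f, T) = -3 - 5*f
j(D, B) = 2*B/(-1 + D) (j(D, B) = (2*B)/(-1 + D) = 2*B/(-1 + D))
R(l, c) = 7 (R(l, c) = 2 - (1 - 6) = 2 - 1*(-5) = 2 + 5 = 7)
r = 7
(r + ((-6)**2 - X(-4, -8)))**2 = (7 + ((-6)**2 - (-3 - 5*(-4))))**2 = (7 + (36 - (-3 + 20)))**2 = (7 + (36 - 1*17))**2 = (7 + (36 - 17))**2 = (7 + 19)**2 = 26**2 = 676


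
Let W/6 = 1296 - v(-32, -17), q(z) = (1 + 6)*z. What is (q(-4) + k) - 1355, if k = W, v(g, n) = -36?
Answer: 6609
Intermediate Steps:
q(z) = 7*z
W = 7992 (W = 6*(1296 - 1*(-36)) = 6*(1296 + 36) = 6*1332 = 7992)
k = 7992
(q(-4) + k) - 1355 = (7*(-4) + 7992) - 1355 = (-28 + 7992) - 1355 = 7964 - 1355 = 6609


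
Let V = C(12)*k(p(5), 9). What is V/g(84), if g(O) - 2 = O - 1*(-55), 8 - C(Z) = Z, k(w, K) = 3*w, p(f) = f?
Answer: -20/47 ≈ -0.42553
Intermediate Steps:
C(Z) = 8 - Z
g(O) = 57 + O (g(O) = 2 + (O - 1*(-55)) = 2 + (O + 55) = 2 + (55 + O) = 57 + O)
V = -60 (V = (8 - 1*12)*(3*5) = (8 - 12)*15 = -4*15 = -60)
V/g(84) = -60/(57 + 84) = -60/141 = -60*1/141 = -20/47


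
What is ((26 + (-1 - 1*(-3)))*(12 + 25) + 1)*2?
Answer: 2074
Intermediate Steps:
((26 + (-1 - 1*(-3)))*(12 + 25) + 1)*2 = ((26 + (-1 + 3))*37 + 1)*2 = ((26 + 2)*37 + 1)*2 = (28*37 + 1)*2 = (1036 + 1)*2 = 1037*2 = 2074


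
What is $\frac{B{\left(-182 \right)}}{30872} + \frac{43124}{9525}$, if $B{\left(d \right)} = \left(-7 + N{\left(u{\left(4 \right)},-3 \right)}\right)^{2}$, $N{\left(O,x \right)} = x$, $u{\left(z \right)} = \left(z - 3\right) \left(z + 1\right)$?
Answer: $\frac{333069157}{73513950} \approx 4.5307$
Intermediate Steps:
$u{\left(z \right)} = \left(1 + z\right) \left(-3 + z\right)$ ($u{\left(z \right)} = \left(-3 + z\right) \left(1 + z\right) = \left(1 + z\right) \left(-3 + z\right)$)
$B{\left(d \right)} = 100$ ($B{\left(d \right)} = \left(-7 - 3\right)^{2} = \left(-10\right)^{2} = 100$)
$\frac{B{\left(-182 \right)}}{30872} + \frac{43124}{9525} = \frac{100}{30872} + \frac{43124}{9525} = 100 \cdot \frac{1}{30872} + 43124 \cdot \frac{1}{9525} = \frac{25}{7718} + \frac{43124}{9525} = \frac{333069157}{73513950}$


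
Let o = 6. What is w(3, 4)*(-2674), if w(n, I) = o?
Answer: -16044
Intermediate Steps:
w(n, I) = 6
w(3, 4)*(-2674) = 6*(-2674) = -16044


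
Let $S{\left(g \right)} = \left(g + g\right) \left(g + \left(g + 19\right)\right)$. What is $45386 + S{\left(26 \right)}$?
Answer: $49078$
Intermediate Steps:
$S{\left(g \right)} = 2 g \left(19 + 2 g\right)$ ($S{\left(g \right)} = 2 g \left(g + \left(19 + g\right)\right) = 2 g \left(19 + 2 g\right)$)
$45386 + S{\left(26 \right)} = 45386 + 2 \cdot 26 \left(19 + 2 \cdot 26\right) = 45386 + 2 \cdot 26 \left(19 + 52\right) = 45386 + 2 \cdot 26 \cdot 71 = 45386 + 3692 = 49078$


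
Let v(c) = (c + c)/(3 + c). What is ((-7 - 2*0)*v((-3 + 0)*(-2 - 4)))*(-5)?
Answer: 60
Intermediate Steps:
v(c) = 2*c/(3 + c) (v(c) = (2*c)/(3 + c) = 2*c/(3 + c))
((-7 - 2*0)*v((-3 + 0)*(-2 - 4)))*(-5) = ((-7 - 2*0)*(2*((-3 + 0)*(-2 - 4))/(3 + (-3 + 0)*(-2 - 4))))*(-5) = ((-7 - 1*0)*(2*(-3*(-6))/(3 - 3*(-6))))*(-5) = ((-7 + 0)*(2*18/(3 + 18)))*(-5) = -14*18/21*(-5) = -7*12/7*(-5) = -12*(-5) = 60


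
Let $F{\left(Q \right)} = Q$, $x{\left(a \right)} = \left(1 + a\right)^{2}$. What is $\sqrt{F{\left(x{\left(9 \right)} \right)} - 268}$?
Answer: $2 i \sqrt{42} \approx 12.961 i$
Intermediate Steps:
$\sqrt{F{\left(x{\left(9 \right)} \right)} - 268} = \sqrt{\left(1 + 9\right)^{2} - 268} = \sqrt{10^{2} - 268} = \sqrt{100 - 268} = \sqrt{-168} = 2 i \sqrt{42}$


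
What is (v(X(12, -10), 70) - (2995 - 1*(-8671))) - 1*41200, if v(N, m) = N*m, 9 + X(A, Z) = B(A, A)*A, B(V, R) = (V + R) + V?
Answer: -23256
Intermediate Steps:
B(V, R) = R + 2*V (B(V, R) = (R + V) + V = R + 2*V)
X(A, Z) = -9 + 3*A² (X(A, Z) = -9 + (A + 2*A)*A = -9 + (3*A)*A = -9 + 3*A²)
(v(X(12, -10), 70) - (2995 - 1*(-8671))) - 1*41200 = ((-9 + 3*12²)*70 - (2995 - 1*(-8671))) - 1*41200 = ((-9 + 3*144)*70 - (2995 + 8671)) - 41200 = ((-9 + 432)*70 - 1*11666) - 41200 = (423*70 - 11666) - 41200 = (29610 - 11666) - 41200 = 17944 - 41200 = -23256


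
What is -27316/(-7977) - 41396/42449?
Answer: 829320992/338615673 ≈ 2.4492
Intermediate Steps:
-27316/(-7977) - 41396/42449 = -27316*(-1/7977) - 41396*1/42449 = 27316/7977 - 41396/42449 = 829320992/338615673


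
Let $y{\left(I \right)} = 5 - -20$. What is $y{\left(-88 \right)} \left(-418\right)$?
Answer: $-10450$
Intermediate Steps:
$y{\left(I \right)} = 25$ ($y{\left(I \right)} = 5 + 20 = 25$)
$y{\left(-88 \right)} \left(-418\right) = 25 \left(-418\right) = -10450$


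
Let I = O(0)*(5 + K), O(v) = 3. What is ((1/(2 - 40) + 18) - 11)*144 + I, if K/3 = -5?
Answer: 18510/19 ≈ 974.21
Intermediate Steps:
K = -15 (K = 3*(-5) = -15)
I = -30 (I = 3*(5 - 15) = 3*(-10) = -30)
((1/(2 - 40) + 18) - 11)*144 + I = ((1/(2 - 40) + 18) - 11)*144 - 30 = ((1/(-38) + 18) - 11)*144 - 30 = ((-1/38 + 18) - 11)*144 - 30 = (683/38 - 11)*144 - 30 = (265/38)*144 - 30 = 19080/19 - 30 = 18510/19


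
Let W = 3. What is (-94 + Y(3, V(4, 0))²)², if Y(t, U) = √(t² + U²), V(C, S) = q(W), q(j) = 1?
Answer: 7056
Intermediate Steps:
V(C, S) = 1
Y(t, U) = √(U² + t²)
(-94 + Y(3, V(4, 0))²)² = (-94 + (√(1² + 3²))²)² = (-94 + (√(1 + 9))²)² = (-94 + (√10)²)² = (-94 + 10)² = (-84)² = 7056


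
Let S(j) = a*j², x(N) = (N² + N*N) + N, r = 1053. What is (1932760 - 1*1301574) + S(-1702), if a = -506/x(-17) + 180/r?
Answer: -2956524062/1989 ≈ -1.4864e+6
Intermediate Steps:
x(N) = N + 2*N² (x(N) = (N² + N²) + N = 2*N² + N = N + 2*N²)
a = -1454/1989 (a = -506*(-1/(17*(1 + 2*(-17)))) + 180/1053 = -506*(-1/(17*(1 - 34))) + 180*(1/1053) = -506/((-17*(-33))) + 20/117 = -506/561 + 20/117 = -506*1/561 + 20/117 = -46/51 + 20/117 = -1454/1989 ≈ -0.73102)
S(j) = -1454*j²/1989
(1932760 - 1*1301574) + S(-1702) = (1932760 - 1*1301574) - 1454/1989*(-1702)² = (1932760 - 1301574) - 1454/1989*2896804 = 631186 - 4211953016/1989 = -2956524062/1989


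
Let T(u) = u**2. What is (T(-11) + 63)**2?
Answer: 33856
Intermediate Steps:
(T(-11) + 63)**2 = ((-11)**2 + 63)**2 = (121 + 63)**2 = 184**2 = 33856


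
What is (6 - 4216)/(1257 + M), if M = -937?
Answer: -421/32 ≈ -13.156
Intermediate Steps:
(6 - 4216)/(1257 + M) = (6 - 4216)/(1257 - 937) = -4210/320 = -4210*1/320 = -421/32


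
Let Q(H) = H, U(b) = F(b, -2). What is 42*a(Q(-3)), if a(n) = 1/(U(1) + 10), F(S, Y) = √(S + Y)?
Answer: 420/101 - 42*I/101 ≈ 4.1584 - 0.41584*I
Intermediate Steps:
U(b) = √(-2 + b) (U(b) = √(b - 2) = √(-2 + b))
a(n) = (10 - I)/101 (a(n) = 1/(√(-2 + 1) + 10) = 1/(√(-1) + 10) = 1/(I + 10) = 1/(10 + I) = (10 - I)/101)
42*a(Q(-3)) = 42*(10/101 - I/101) = 420/101 - 42*I/101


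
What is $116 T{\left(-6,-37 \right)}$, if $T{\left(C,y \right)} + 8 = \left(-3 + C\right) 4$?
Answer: $-5104$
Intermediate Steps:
$T{\left(C,y \right)} = -20 + 4 C$ ($T{\left(C,y \right)} = -8 + \left(-3 + C\right) 4 = -8 + \left(-12 + 4 C\right) = -20 + 4 C$)
$116 T{\left(-6,-37 \right)} = 116 \left(-20 + 4 \left(-6\right)\right) = 116 \left(-20 - 24\right) = 116 \left(-44\right) = -5104$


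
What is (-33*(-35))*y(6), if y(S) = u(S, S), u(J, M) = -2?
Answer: -2310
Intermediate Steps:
y(S) = -2
(-33*(-35))*y(6) = -33*(-35)*(-2) = 1155*(-2) = -2310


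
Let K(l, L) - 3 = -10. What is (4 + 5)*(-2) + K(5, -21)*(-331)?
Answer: 2299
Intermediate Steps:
K(l, L) = -7 (K(l, L) = 3 - 10 = -7)
(4 + 5)*(-2) + K(5, -21)*(-331) = (4 + 5)*(-2) - 7*(-331) = 9*(-2) + 2317 = -18 + 2317 = 2299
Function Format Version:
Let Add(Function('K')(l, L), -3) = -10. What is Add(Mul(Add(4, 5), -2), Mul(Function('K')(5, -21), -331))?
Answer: 2299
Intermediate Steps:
Function('K')(l, L) = -7 (Function('K')(l, L) = Add(3, -10) = -7)
Add(Mul(Add(4, 5), -2), Mul(Function('K')(5, -21), -331)) = Add(Mul(Add(4, 5), -2), Mul(-7, -331)) = Add(Mul(9, -2), 2317) = Add(-18, 2317) = 2299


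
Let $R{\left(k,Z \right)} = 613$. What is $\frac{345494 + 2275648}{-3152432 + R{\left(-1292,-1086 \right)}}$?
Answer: $- \frac{2621142}{3151819} \approx -0.83163$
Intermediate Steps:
$\frac{345494 + 2275648}{-3152432 + R{\left(-1292,-1086 \right)}} = \frac{345494 + 2275648}{-3152432 + 613} = \frac{2621142}{-3151819} = 2621142 \left(- \frac{1}{3151819}\right) = - \frac{2621142}{3151819}$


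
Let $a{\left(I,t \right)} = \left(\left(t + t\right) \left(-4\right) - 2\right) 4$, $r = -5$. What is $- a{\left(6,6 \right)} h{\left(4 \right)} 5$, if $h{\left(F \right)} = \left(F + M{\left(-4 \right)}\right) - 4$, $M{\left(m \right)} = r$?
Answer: $-5000$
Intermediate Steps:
$M{\left(m \right)} = -5$
$h{\left(F \right)} = -9 + F$ ($h{\left(F \right)} = \left(F - 5\right) - 4 = \left(-5 + F\right) - 4 = -9 + F$)
$a{\left(I,t \right)} = -8 - 32 t$ ($a{\left(I,t \right)} = \left(2 t \left(-4\right) - 2\right) 4 = \left(- 8 t - 2\right) 4 = \left(-2 - 8 t\right) 4 = -8 - 32 t$)
$- a{\left(6,6 \right)} h{\left(4 \right)} 5 = - (-8 - 192) \left(-9 + 4\right) 5 = - (-8 - 192) \left(\left(-5\right) 5\right) = \left(-1\right) \left(-200\right) \left(-25\right) = 200 \left(-25\right) = -5000$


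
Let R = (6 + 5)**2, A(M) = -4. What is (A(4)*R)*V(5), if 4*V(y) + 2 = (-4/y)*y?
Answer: 726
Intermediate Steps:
V(y) = -3/2 (V(y) = -1/2 + ((-4/y)*y)/4 = -1/2 + (1/4)*(-4) = -1/2 - 1 = -3/2)
R = 121 (R = 11**2 = 121)
(A(4)*R)*V(5) = -4*121*(-3/2) = -484*(-3/2) = 726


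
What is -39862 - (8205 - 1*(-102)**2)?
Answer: -37663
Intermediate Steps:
-39862 - (8205 - 1*(-102)**2) = -39862 - (8205 - 1*10404) = -39862 - (8205 - 10404) = -39862 - 1*(-2199) = -39862 + 2199 = -37663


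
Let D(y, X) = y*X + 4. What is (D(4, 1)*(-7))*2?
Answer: -112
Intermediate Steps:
D(y, X) = 4 + X*y (D(y, X) = X*y + 4 = 4 + X*y)
(D(4, 1)*(-7))*2 = ((4 + 1*4)*(-7))*2 = ((4 + 4)*(-7))*2 = (8*(-7))*2 = -56*2 = -112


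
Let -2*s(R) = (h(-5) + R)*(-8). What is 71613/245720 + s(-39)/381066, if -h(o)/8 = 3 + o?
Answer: 13633336609/46817768760 ≈ 0.29120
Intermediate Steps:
h(o) = -24 - 8*o (h(o) = -8*(3 + o) = -24 - 8*o)
s(R) = 64 + 4*R (s(R) = -((-24 - 8*(-5)) + R)*(-8)/2 = -((-24 + 40) + R)*(-8)/2 = -(16 + R)*(-8)/2 = -(-128 - 8*R)/2 = 64 + 4*R)
71613/245720 + s(-39)/381066 = 71613/245720 + (64 + 4*(-39))/381066 = 71613*(1/245720) + (64 - 156)*(1/381066) = 71613/245720 - 92*1/381066 = 71613/245720 - 46/190533 = 13633336609/46817768760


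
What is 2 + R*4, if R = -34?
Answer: -134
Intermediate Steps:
2 + R*4 = 2 - 34*4 = 2 - 136 = -134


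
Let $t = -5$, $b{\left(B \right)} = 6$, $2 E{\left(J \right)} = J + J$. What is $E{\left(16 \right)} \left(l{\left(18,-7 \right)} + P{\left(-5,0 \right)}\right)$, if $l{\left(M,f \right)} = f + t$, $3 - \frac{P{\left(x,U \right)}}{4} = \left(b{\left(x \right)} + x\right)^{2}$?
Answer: $-64$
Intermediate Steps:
$E{\left(J \right)} = J$ ($E{\left(J \right)} = \frac{J + J}{2} = \frac{2 J}{2} = J$)
$P{\left(x,U \right)} = 12 - 4 \left(6 + x\right)^{2}$
$l{\left(M,f \right)} = -5 + f$ ($l{\left(M,f \right)} = f - 5 = -5 + f$)
$E{\left(16 \right)} \left(l{\left(18,-7 \right)} + P{\left(-5,0 \right)}\right) = 16 \left(\left(-5 - 7\right) + \left(12 - 4 \left(6 - 5\right)^{2}\right)\right) = 16 \left(-12 + \left(12 - 4 \cdot 1^{2}\right)\right) = 16 \left(-12 + \left(12 - 4\right)\right) = 16 \left(-12 + 8\right) = 16 \left(-4\right) = -64$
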